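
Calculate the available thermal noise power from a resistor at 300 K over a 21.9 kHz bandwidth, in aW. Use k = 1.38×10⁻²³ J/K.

P_n = kTB = 1.38×10⁻²³ × 300 × 2.19×10⁴ = 9.07×10⁻¹⁷ W = 90.7 aW

90.7 aW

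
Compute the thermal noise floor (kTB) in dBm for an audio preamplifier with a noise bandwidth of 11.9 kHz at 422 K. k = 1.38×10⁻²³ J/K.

P_n = kTB = 1.38×10⁻²³ × 422 × 1.19×10⁴ = 6.93×10⁻¹⁷ W
In dBm: 10 log₁₀(6.93×10⁻¹⁷ / 10⁻³) = −131.6 dBm

−131.6 dBm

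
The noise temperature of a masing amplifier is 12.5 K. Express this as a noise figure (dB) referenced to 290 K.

0.183 dB

F = 1 + T_e/T₀ = 1 + 12.5/290 = 1.0431
NF = 10 log₁₀(1.0431) = 0.183 dB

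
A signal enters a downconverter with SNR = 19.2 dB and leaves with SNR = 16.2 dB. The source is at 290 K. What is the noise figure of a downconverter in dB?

3.0 dB

NF (dB) = SNR_in(dB) − SNR_out(dB) when the source is at T₀
NF = 19.2 − 16.2 = 3.0 dB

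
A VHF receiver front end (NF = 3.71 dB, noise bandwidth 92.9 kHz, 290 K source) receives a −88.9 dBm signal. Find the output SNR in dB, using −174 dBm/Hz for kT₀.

Noise floor: N = −174 + 10 log₁₀(B) + NF
10 log₁₀(9.29×10⁴) = 49.68 dB
N = −174 + 49.68 + 3.71 = −120.61 dBm
SNR = P_sig − N = −88.9 − (−120.61) = 31.71 dB → 31.7 dB

31.7 dB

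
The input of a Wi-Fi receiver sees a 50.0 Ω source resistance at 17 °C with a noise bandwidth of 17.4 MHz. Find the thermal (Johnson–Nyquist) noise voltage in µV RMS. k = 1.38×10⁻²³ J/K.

3.73 µV

T = 17 °C + 273.15 = 290.15 K
V_n = √(4kTRB)
4kTRB = 4 × 1.38×10⁻²³ × 290.15 × 5.00×10¹ × 1.74×10⁷ = 1.39×10⁻¹¹ V²
V_n = √(1.39×10⁻¹¹) = 3.73×10⁻⁶ V = 3.73 µV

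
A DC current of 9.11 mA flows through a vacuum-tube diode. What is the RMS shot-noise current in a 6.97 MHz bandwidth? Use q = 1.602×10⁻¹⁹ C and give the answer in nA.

I_n = √(2qI·B)
2qI·B = 2 × 1.602×10⁻¹⁹ × 9.11×10⁻³ × 6.97×10⁶ = 2.03×10⁻¹⁴ A²
I_n = √(2.03×10⁻¹⁴) = 1.43×10⁻⁷ A = 143 nA

143 nA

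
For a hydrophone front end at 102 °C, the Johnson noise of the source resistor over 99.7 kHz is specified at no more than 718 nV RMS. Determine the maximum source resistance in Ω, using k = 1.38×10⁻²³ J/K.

250 Ω

T = 102 °C + 273.15 = 375.15 K
Johnson–Nyquist: V_n = √(4kTRB) ⇒ R = V_n² / (4kTB)
4kTB = 4 × 1.38×10⁻²³ × 375.15 × 9.97×10⁴ = 2.06×10⁻¹⁵
R = (7.18×10⁻⁷)² / 2.06×10⁻¹⁵ = 2.50×10² Ω = 250 Ω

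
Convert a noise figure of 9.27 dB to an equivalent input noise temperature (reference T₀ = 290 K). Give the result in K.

2161 K

F = 10^(9.27/10) = 8.45279
T_e = (F − 1)·T₀ = (8.45279 − 1) × 290 = 2161 K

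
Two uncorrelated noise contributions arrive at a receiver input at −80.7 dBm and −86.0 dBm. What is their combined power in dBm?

−79.6 dBm

Convert to linear, add, convert back:
P₁ = 8.51×10⁻¹² W, P₂ = 2.51×10⁻¹² W
P_tot = 1.10×10⁻¹¹ W → 10 log₁₀(P_tot / 10⁻³) = −79.6 dBm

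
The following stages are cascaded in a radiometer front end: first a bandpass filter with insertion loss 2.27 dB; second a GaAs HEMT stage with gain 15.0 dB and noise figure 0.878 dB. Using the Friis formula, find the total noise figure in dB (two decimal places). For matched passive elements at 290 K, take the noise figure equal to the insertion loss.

Convert to linear (a loss of L dB is a gain of −L dB): F_i = 10^(NF_i/10), G_i = 10^(G_i,dB/10)
  Stage 1: F_1 = 10^(2.27/10) = 1.687, G_1 = 10^(−2.27/10) = 0.5929
  Stage 2: F_2 = 10^(0.878/10) = 1.224, G_2 = 10^(15.0/10) = 31.62
Friis cascade:
  F = 1.687 + (1.224 − 1)/0.5929 = 2.064
NF = 10 log₁₀(2.064) = 3.15 dB

3.15 dB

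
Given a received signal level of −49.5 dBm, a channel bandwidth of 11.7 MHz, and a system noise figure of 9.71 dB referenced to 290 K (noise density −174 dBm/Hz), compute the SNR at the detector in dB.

44.1 dB

Noise floor: N = −174 + 10 log₁₀(B) + NF
10 log₁₀(1.17×10⁷) = 70.68 dB
N = −174 + 70.68 + 9.71 = −93.61 dBm
SNR = P_sig − N = −49.5 − (−93.61) = 44.11 dB → 44.1 dB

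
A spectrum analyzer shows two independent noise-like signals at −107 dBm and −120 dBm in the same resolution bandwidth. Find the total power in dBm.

Convert to linear, add, convert back:
P₁ = 2.00×10⁻¹⁴ W, P₂ = 1.00×10⁻¹⁵ W
P_tot = 2.10×10⁻¹⁴ W → 10 log₁₀(P_tot / 10⁻³) = −106.8 dBm

−106.8 dBm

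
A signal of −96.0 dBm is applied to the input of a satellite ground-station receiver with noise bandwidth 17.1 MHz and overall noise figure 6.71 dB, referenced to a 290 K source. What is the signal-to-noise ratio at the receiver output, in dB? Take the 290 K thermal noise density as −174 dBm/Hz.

Noise floor: N = −174 + 10 log₁₀(B) + NF
10 log₁₀(1.71×10⁷) = 72.33 dB
N = −174 + 72.33 + 6.71 = −94.96 dBm
SNR = P_sig − N = −96.0 − (−94.96) = −1.04 dB → −1.0 dB

−1.0 dB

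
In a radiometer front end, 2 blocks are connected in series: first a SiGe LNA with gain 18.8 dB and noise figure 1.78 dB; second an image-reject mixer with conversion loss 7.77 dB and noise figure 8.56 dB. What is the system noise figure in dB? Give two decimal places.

2.01 dB

Convert to linear (a loss of L dB is a gain of −L dB): F_i = 10^(NF_i/10), G_i = 10^(G_i,dB/10)
  Stage 1: F_1 = 10^(1.78/10) = 1.507, G_1 = 10^(18.8/10) = 75.86
  Stage 2: F_2 = 10^(8.56/10) = 7.178, G_2 = 10^(−7.77/10) = 0.1671
Friis cascade:
  F = 1.507 + (7.178 − 1)/75.86 = 1.588
NF = 10 log₁₀(1.588) = 2.01 dB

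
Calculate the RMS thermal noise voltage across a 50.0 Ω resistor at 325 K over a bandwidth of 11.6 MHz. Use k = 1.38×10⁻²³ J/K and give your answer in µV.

V_n = √(4kTRB)
4kTRB = 4 × 1.38×10⁻²³ × 325 × 5.00×10¹ × 1.16×10⁷ = 1.04×10⁻¹¹ V²
V_n = √(1.04×10⁻¹¹) = 3.23×10⁻⁶ V = 3.23 µV

3.23 µV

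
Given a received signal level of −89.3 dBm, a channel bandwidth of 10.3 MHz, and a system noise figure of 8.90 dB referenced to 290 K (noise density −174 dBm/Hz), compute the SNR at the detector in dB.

5.7 dB

Noise floor: N = −174 + 10 log₁₀(B) + NF
10 log₁₀(1.03×10⁷) = 70.13 dB
N = −174 + 70.13 + 8.90 = −94.97 dBm
SNR = P_sig − N = −89.3 − (−94.97) = 5.67 dB → 5.7 dB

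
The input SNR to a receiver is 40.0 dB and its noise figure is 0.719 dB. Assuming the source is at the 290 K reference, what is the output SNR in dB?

By definition F = SNR_in/SNR_out, so in dB: SNR_out = SNR_in − NF
SNR_out = 40.0 − 0.719 = 39.281 dB

39.281 dB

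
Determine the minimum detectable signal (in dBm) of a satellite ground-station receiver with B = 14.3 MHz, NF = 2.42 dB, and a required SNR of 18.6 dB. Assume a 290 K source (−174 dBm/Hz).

Sensitivity = −174 + 10 log₁₀(B) + NF + SNR_min
= −174 + 71.55 + 2.42 + 18.6
= −81.43 dBm → −81.4 dBm

−81.4 dBm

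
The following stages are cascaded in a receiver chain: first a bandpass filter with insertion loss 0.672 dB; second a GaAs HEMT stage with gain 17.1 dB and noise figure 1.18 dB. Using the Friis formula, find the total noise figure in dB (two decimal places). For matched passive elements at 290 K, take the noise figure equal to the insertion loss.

Convert to linear (a loss of L dB is a gain of −L dB): F_i = 10^(NF_i/10), G_i = 10^(G_i,dB/10)
  Stage 1: F_1 = 10^(0.672/10) = 1.167, G_1 = 10^(−0.672/10) = 0.8566
  Stage 2: F_2 = 10^(1.18/10) = 1.312, G_2 = 10^(17.1/10) = 51.29
Friis cascade:
  F = 1.167 + (1.312 − 1)/0.8566 = 1.532
NF = 10 log₁₀(1.532) = 1.85 dB

1.85 dB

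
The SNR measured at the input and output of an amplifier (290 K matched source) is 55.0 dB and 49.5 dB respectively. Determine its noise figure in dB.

NF (dB) = SNR_in(dB) − SNR_out(dB) when the source is at T₀
NF = 55.0 − 49.5 = 5.5 dB

5.5 dB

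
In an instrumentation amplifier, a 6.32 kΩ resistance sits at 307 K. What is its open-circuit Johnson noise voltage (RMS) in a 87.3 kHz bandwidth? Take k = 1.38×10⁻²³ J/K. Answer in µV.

V_n = √(4kTRB)
4kTRB = 4 × 1.38×10⁻²³ × 307 × 6.32×10³ × 8.73×10⁴ = 9.35×10⁻¹² V²
V_n = √(9.35×10⁻¹²) = 3.06×10⁻⁶ V = 3.06 µV

3.06 µV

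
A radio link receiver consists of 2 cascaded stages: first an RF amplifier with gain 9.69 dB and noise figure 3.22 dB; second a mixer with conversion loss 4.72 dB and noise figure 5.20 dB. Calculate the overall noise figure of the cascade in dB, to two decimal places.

Convert to linear (a loss of L dB is a gain of −L dB): F_i = 10^(NF_i/10), G_i = 10^(G_i,dB/10)
  Stage 1: F_1 = 10^(3.22/10) = 2.099, G_1 = 10^(9.69/10) = 9.311
  Stage 2: F_2 = 10^(5.20/10) = 3.311, G_2 = 10^(−4.72/10) = 0.3373
Friis cascade:
  F = 2.099 + (3.311 − 1)/9.311 = 2.347
NF = 10 log₁₀(2.347) = 3.71 dB

3.71 dB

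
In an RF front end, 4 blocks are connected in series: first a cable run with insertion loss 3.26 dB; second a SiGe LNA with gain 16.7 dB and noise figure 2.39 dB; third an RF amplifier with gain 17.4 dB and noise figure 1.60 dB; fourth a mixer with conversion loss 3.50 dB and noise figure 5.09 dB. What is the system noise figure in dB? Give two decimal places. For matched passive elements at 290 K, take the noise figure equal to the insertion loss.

5.68 dB

Convert to linear (a loss of L dB is a gain of −L dB): F_i = 10^(NF_i/10), G_i = 10^(G_i,dB/10)
  Stage 1: F_1 = 10^(3.26/10) = 2.118, G_1 = 10^(−3.26/10) = 0.4721
  Stage 2: F_2 = 10^(2.39/10) = 1.734, G_2 = 10^(16.7/10) = 46.77
  Stage 3: F_3 = 10^(1.60/10) = 1.445, G_3 = 10^(17.4/10) = 54.95
  Stage 4: F_4 = 10^(5.09/10) = 3.228, G_4 = 10^(−3.50/10) = 0.4467
Friis cascade:
  F = 2.118 + (1.734 − 1)/0.4721 + (1.445 − 1)/22.08 + (3.228 − 1)/1213 = 3.695
NF = 10 log₁₀(3.695) = 5.68 dB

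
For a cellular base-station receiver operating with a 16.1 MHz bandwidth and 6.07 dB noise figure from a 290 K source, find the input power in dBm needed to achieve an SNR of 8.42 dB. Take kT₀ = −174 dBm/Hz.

−87.4 dBm

Sensitivity = −174 + 10 log₁₀(B) + NF + SNR_min
= −174 + 72.07 + 6.07 + 8.42
= −87.44 dBm → −87.4 dBm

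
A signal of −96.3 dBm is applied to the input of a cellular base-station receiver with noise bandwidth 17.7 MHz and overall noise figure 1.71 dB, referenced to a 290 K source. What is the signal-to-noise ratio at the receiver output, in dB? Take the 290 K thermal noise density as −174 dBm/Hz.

3.5 dB

Noise floor: N = −174 + 10 log₁₀(B) + NF
10 log₁₀(1.77×10⁷) = 72.48 dB
N = −174 + 72.48 + 1.71 = −99.81 dBm
SNR = P_sig − N = −96.3 − (−99.81) = 3.51 dB → 3.5 dB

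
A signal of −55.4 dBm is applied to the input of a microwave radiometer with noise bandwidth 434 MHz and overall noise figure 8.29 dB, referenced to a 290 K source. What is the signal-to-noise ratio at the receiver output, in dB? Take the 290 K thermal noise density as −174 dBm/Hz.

Noise floor: N = −174 + 10 log₁₀(B) + NF
10 log₁₀(4.34×10⁸) = 86.37 dB
N = −174 + 86.37 + 8.29 = −79.34 dBm
SNR = P_sig − N = −55.4 − (−79.34) = 23.94 dB → 23.9 dB

23.9 dB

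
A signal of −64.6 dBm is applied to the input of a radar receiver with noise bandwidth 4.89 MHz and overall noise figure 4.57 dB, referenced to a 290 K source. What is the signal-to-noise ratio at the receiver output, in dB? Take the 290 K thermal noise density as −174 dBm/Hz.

Noise floor: N = −174 + 10 log₁₀(B) + NF
10 log₁₀(4.89×10⁶) = 66.89 dB
N = −174 + 66.89 + 4.57 = −102.54 dBm
SNR = P_sig − N = −64.6 − (−102.54) = 37.94 dB → 37.9 dB

37.9 dB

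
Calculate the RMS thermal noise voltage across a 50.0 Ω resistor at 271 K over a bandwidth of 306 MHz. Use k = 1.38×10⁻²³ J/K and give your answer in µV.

V_n = √(4kTRB)
4kTRB = 4 × 1.38×10⁻²³ × 271 × 5.00×10¹ × 3.06×10⁸ = 2.29×10⁻¹⁰ V²
V_n = √(2.29×10⁻¹⁰) = 1.51×10⁻⁵ V = 15.1 µV

15.1 µV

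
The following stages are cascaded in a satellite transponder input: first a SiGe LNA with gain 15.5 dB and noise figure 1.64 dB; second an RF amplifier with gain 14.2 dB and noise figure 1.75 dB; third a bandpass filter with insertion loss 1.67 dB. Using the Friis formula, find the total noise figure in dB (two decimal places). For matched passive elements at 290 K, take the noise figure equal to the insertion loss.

Convert to linear (a loss of L dB is a gain of −L dB): F_i = 10^(NF_i/10), G_i = 10^(G_i,dB/10)
  Stage 1: F_1 = 10^(1.64/10) = 1.459, G_1 = 10^(15.5/10) = 35.48
  Stage 2: F_2 = 10^(1.75/10) = 1.496, G_2 = 10^(14.2/10) = 26.30
  Stage 3: F_3 = 10^(1.67/10) = 1.469, G_3 = 10^(−1.67/10) = 0.6808
Friis cascade:
  F = 1.459 + (1.496 − 1)/35.48 + (1.469 − 1)/933.3 = 1.473
NF = 10 log₁₀(1.473) = 1.68 dB

1.68 dB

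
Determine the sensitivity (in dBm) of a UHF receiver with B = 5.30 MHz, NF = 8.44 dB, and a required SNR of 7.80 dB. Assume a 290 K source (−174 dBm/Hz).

Sensitivity = −174 + 10 log₁₀(B) + NF + SNR_min
= −174 + 67.24 + 8.44 + 7.80
= −90.52 dBm → −90.5 dBm

−90.5 dBm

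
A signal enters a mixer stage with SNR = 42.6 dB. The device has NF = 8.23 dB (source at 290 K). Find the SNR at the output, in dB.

34.37 dB

By definition F = SNR_in/SNR_out, so in dB: SNR_out = SNR_in − NF
SNR_out = 42.6 − 8.23 = 34.37 dB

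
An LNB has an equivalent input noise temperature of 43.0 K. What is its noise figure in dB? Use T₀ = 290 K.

F = 1 + T_e/T₀ = 1 + 43.0/290 = 1.14828
NF = 10 log₁₀(1.14828) = 0.600 dB

0.600 dB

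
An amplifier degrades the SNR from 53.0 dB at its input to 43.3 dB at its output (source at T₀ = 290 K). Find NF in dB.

NF (dB) = SNR_in(dB) − SNR_out(dB) when the source is at T₀
NF = 53.0 − 43.3 = 9.7 dB

9.7 dB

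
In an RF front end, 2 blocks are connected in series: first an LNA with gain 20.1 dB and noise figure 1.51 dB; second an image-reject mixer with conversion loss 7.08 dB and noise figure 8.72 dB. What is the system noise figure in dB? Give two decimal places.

Convert to linear (a loss of L dB is a gain of −L dB): F_i = 10^(NF_i/10), G_i = 10^(G_i,dB/10)
  Stage 1: F_1 = 10^(1.51/10) = 1.416, G_1 = 10^(20.1/10) = 102.3
  Stage 2: F_2 = 10^(8.72/10) = 7.447, G_2 = 10^(−7.08/10) = 0.1959
Friis cascade:
  F = 1.416 + (7.447 − 1)/102.3 = 1.479
NF = 10 log₁₀(1.479) = 1.70 dB

1.70 dB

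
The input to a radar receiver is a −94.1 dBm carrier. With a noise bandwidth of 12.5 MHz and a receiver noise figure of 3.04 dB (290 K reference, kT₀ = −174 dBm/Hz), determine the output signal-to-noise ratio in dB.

Noise floor: N = −174 + 10 log₁₀(B) + NF
10 log₁₀(1.25×10⁷) = 70.97 dB
N = −174 + 70.97 + 3.04 = −99.99 dBm
SNR = P_sig − N = −94.1 − (−99.99) = 5.89 dB → 5.9 dB

5.9 dB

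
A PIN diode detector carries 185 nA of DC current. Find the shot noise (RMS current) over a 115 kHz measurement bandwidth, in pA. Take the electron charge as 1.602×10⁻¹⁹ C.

I_n = √(2qI·B)
2qI·B = 2 × 1.602×10⁻¹⁹ × 1.85×10⁻⁷ × 1.15×10⁵ = 6.82×10⁻²¹ A²
I_n = √(6.82×10⁻²¹) = 8.26×10⁻¹¹ A = 82.6 pA

82.6 pA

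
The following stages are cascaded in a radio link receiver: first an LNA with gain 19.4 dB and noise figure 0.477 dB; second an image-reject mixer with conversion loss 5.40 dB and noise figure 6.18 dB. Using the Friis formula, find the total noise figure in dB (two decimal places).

Convert to linear (a loss of L dB is a gain of −L dB): F_i = 10^(NF_i/10), G_i = 10^(G_i,dB/10)
  Stage 1: F_1 = 10^(0.477/10) = 1.116, G_1 = 10^(19.4/10) = 87.10
  Stage 2: F_2 = 10^(6.18/10) = 4.150, G_2 = 10^(−5.40/10) = 0.2884
Friis cascade:
  F = 1.116 + (4.150 − 1)/87.10 = 1.152
NF = 10 log₁₀(1.152) = 0.62 dB

0.62 dB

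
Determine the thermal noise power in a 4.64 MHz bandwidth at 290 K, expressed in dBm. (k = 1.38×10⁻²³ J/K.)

−107.3 dBm

P_n = kTB = 1.38×10⁻²³ × 290 × 4.64×10⁶ = 1.86×10⁻¹⁴ W
In dBm: 10 log₁₀(1.86×10⁻¹⁴ / 10⁻³) = −107.3 dBm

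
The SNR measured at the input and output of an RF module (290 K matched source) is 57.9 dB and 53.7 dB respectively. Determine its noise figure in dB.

4.2 dB

NF (dB) = SNR_in(dB) − SNR_out(dB) when the source is at T₀
NF = 57.9 − 53.7 = 4.2 dB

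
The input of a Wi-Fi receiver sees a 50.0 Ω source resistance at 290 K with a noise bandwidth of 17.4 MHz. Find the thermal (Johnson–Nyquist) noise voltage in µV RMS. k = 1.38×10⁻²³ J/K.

3.73 µV

V_n = √(4kTRB)
4kTRB = 4 × 1.38×10⁻²³ × 290 × 5.00×10¹ × 1.74×10⁷ = 1.39×10⁻¹¹ V²
V_n = √(1.39×10⁻¹¹) = 3.73×10⁻⁶ V = 3.73 µV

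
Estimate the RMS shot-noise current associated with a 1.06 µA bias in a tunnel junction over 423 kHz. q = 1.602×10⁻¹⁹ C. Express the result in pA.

I_n = √(2qI·B)
2qI·B = 2 × 1.602×10⁻¹⁹ × 1.06×10⁻⁶ × 4.23×10⁵ = 1.44×10⁻¹⁹ A²
I_n = √(1.44×10⁻¹⁹) = 3.79×10⁻¹⁰ A = 379 pA

379 pA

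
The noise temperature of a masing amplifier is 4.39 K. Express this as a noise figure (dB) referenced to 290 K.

F = 1 + T_e/T₀ = 1 + 4.39/290 = 1.01514
NF = 10 log₁₀(1.01514) = 0.065 dB

0.065 dB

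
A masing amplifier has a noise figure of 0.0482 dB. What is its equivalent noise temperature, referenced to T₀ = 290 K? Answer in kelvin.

F = 10^(0.0482/10) = 1.01116
T_e = (F − 1)·T₀ = (1.01116 − 1) × 290 = 3.24 K

3.24 K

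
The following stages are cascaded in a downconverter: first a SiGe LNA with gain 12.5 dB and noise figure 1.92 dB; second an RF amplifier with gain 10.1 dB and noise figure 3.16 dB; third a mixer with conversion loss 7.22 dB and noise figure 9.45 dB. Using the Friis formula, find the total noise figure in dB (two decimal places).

Convert to linear (a loss of L dB is a gain of −L dB): F_i = 10^(NF_i/10), G_i = 10^(G_i,dB/10)
  Stage 1: F_1 = 10^(1.92/10) = 1.556, G_1 = 10^(12.5/10) = 17.78
  Stage 2: F_2 = 10^(3.16/10) = 2.070, G_2 = 10^(10.1/10) = 10.23
  Stage 3: F_3 = 10^(9.45/10) = 8.810, G_3 = 10^(−7.22/10) = 0.1897
Friis cascade:
  F = 1.556 + (2.070 − 1)/17.78 + (8.810 − 1)/182.0 = 1.659
NF = 10 log₁₀(1.659) = 2.20 dB

2.20 dB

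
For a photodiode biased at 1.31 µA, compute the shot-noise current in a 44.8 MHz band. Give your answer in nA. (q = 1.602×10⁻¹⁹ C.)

I_n = √(2qI·B)
2qI·B = 2 × 1.602×10⁻¹⁹ × 1.31×10⁻⁶ × 4.48×10⁷ = 1.88×10⁻¹⁷ A²
I_n = √(1.88×10⁻¹⁷) = 4.34×10⁻⁹ A = 4.34 nA

4.34 nA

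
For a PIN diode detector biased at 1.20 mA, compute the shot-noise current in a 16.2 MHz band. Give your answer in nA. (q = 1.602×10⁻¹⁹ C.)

I_n = √(2qI·B)
2qI·B = 2 × 1.602×10⁻¹⁹ × 1.20×10⁻³ × 1.62×10⁷ = 6.23×10⁻¹⁵ A²
I_n = √(6.23×10⁻¹⁵) = 7.89×10⁻⁸ A = 78.9 nA

78.9 nA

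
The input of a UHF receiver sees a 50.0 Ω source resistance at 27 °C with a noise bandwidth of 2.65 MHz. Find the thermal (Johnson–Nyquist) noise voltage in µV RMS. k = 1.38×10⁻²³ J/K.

1.48 µV

T = 27 °C + 273.15 = 300.15 K
V_n = √(4kTRB)
4kTRB = 4 × 1.38×10⁻²³ × 300.15 × 5.00×10¹ × 2.65×10⁶ = 2.20×10⁻¹² V²
V_n = √(2.20×10⁻¹²) = 1.48×10⁻⁶ V = 1.48 µV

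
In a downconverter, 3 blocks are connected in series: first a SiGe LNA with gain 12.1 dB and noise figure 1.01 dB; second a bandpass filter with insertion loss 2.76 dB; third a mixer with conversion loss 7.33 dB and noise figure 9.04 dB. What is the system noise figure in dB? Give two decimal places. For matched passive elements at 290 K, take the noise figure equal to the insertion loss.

Convert to linear (a loss of L dB is a gain of −L dB): F_i = 10^(NF_i/10), G_i = 10^(G_i,dB/10)
  Stage 1: F_1 = 10^(1.01/10) = 1.262, G_1 = 10^(12.1/10) = 16.22
  Stage 2: F_2 = 10^(2.76/10) = 1.888, G_2 = 10^(−2.76/10) = 0.5297
  Stage 3: F_3 = 10^(9.04/10) = 8.017, G_3 = 10^(−7.33/10) = 0.1849
Friis cascade:
  F = 1.262 + (1.888 − 1)/16.22 + (8.017 − 1)/8.590 = 2.133
NF = 10 log₁₀(2.133) = 3.29 dB

3.29 dB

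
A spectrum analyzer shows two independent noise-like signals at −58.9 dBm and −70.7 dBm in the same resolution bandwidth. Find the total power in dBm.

−58.6 dBm

Convert to linear, add, convert back:
P₁ = 1.29×10⁻⁹ W, P₂ = 8.51×10⁻¹¹ W
P_tot = 1.37×10⁻⁹ W → 10 log₁₀(P_tot / 10⁻³) = −58.6 dBm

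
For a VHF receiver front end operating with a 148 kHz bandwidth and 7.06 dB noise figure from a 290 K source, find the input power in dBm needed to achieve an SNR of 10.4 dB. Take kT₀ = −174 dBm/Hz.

Sensitivity = −174 + 10 log₁₀(B) + NF + SNR_min
= −174 + 51.7 + 7.06 + 10.4
= −104.84 dBm → −104.8 dBm

−104.8 dBm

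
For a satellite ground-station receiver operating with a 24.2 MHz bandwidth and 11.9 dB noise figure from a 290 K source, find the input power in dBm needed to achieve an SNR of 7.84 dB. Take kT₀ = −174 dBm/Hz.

Sensitivity = −174 + 10 log₁₀(B) + NF + SNR_min
= −174 + 73.84 + 11.9 + 7.84
= −80.42 dBm → −80.4 dBm

−80.4 dBm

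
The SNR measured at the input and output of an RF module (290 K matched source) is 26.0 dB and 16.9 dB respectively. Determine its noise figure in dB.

NF (dB) = SNR_in(dB) − SNR_out(dB) when the source is at T₀
NF = 26.0 − 16.9 = 9.1 dB

9.1 dB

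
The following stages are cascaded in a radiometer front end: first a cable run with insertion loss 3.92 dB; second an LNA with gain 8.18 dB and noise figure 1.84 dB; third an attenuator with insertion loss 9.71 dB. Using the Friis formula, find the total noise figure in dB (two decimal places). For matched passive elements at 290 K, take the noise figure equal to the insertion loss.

Convert to linear (a loss of L dB is a gain of −L dB): F_i = 10^(NF_i/10), G_i = 10^(G_i,dB/10)
  Stage 1: F_1 = 10^(3.92/10) = 2.466, G_1 = 10^(−3.92/10) = 0.4055
  Stage 2: F_2 = 10^(1.84/10) = 1.528, G_2 = 10^(8.18/10) = 6.577
  Stage 3: F_3 = 10^(9.71/10) = 9.354, G_3 = 10^(−9.71/10) = 0.1069
Friis cascade:
  F = 2.466 + (1.528 − 1)/0.4055 + (9.354 − 1)/2.667 = 6.900
NF = 10 log₁₀(6.900) = 8.39 dB

8.39 dB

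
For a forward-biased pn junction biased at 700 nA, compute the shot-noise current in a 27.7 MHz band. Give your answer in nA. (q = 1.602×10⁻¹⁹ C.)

2.49 nA

I_n = √(2qI·B)
2qI·B = 2 × 1.602×10⁻¹⁹ × 7.00×10⁻⁷ × 2.77×10⁷ = 6.21×10⁻¹⁸ A²
I_n = √(6.21×10⁻¹⁸) = 2.49×10⁻⁹ A = 2.49 nA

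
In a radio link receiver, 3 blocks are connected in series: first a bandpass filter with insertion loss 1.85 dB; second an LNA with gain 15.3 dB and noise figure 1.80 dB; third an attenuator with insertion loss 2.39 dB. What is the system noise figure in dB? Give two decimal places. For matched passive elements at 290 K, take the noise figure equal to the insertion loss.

Convert to linear (a loss of L dB is a gain of −L dB): F_i = 10^(NF_i/10), G_i = 10^(G_i,dB/10)
  Stage 1: F_1 = 10^(1.85/10) = 1.531, G_1 = 10^(−1.85/10) = 0.6531
  Stage 2: F_2 = 10^(1.80/10) = 1.514, G_2 = 10^(15.3/10) = 33.88
  Stage 3: F_3 = 10^(2.39/10) = 1.734, G_3 = 10^(−2.39/10) = 0.5768
Friis cascade:
  F = 1.531 + (1.514 − 1)/0.6531 + (1.734 − 1)/22.13 = 2.351
NF = 10 log₁₀(2.351) = 3.71 dB

3.71 dB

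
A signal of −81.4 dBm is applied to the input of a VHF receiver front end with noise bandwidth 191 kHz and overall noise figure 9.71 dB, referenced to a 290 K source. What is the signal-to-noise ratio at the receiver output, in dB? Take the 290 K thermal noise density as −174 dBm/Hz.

Noise floor: N = −174 + 10 log₁₀(B) + NF
10 log₁₀(1.91×10⁵) = 52.81 dB
N = −174 + 52.81 + 9.71 = −111.48 dBm
SNR = P_sig − N = −81.4 − (−111.48) = 30.08 dB → 30.1 dB

30.1 dB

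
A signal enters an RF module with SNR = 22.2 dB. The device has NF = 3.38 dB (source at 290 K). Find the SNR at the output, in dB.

By definition F = SNR_in/SNR_out, so in dB: SNR_out = SNR_in − NF
SNR_out = 22.2 − 3.38 = 18.82 dB

18.82 dB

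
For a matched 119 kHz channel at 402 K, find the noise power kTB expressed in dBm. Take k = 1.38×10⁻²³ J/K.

−121.8 dBm

P_n = kTB = 1.38×10⁻²³ × 402 × 1.19×10⁵ = 6.60×10⁻¹⁶ W
In dBm: 10 log₁₀(6.60×10⁻¹⁶ / 10⁻³) = −121.8 dBm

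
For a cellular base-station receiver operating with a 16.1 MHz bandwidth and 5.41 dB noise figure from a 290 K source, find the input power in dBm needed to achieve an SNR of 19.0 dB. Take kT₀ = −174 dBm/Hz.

Sensitivity = −174 + 10 log₁₀(B) + NF + SNR_min
= −174 + 72.07 + 5.41 + 19.0
= −77.52 dBm → −77.5 dBm

−77.5 dBm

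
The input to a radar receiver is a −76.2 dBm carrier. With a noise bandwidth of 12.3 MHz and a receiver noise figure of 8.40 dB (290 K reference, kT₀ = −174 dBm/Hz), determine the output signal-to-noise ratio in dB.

18.5 dB

Noise floor: N = −174 + 10 log₁₀(B) + NF
10 log₁₀(1.23×10⁷) = 70.9 dB
N = −174 + 70.9 + 8.40 = −94.70 dBm
SNR = P_sig − N = −76.2 − (−94.70) = 18.50 dB → 18.5 dB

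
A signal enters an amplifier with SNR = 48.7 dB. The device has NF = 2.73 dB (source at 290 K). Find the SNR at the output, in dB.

By definition F = SNR_in/SNR_out, so in dB: SNR_out = SNR_in − NF
SNR_out = 48.7 − 2.73 = 45.97 dB

45.97 dB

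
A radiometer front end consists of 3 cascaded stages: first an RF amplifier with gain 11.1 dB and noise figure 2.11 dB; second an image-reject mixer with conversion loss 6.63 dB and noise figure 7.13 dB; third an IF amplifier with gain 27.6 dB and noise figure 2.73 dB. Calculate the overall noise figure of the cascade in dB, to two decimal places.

Convert to linear (a loss of L dB is a gain of −L dB): F_i = 10^(NF_i/10), G_i = 10^(G_i,dB/10)
  Stage 1: F_1 = 10^(2.11/10) = 1.626, G_1 = 10^(11.1/10) = 12.88
  Stage 2: F_2 = 10^(7.13/10) = 5.164, G_2 = 10^(−6.63/10) = 0.2173
  Stage 3: F_3 = 10^(2.73/10) = 1.875, G_3 = 10^(27.6/10) = 575.4
Friis cascade:
  F = 1.626 + (5.164 − 1)/12.88 + (1.875 − 1)/2.799 = 2.261
NF = 10 log₁₀(2.261) = 3.54 dB

3.54 dB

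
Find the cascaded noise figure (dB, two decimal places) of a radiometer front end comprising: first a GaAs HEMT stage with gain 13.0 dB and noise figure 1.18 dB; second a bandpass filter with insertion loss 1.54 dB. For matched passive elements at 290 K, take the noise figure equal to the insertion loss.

Convert to linear (a loss of L dB is a gain of −L dB): F_i = 10^(NF_i/10), G_i = 10^(G_i,dB/10)
  Stage 1: F_1 = 10^(1.18/10) = 1.312, G_1 = 10^(13.0/10) = 19.95
  Stage 2: F_2 = 10^(1.54/10) = 1.426, G_2 = 10^(−1.54/10) = 0.7015
Friis cascade:
  F = 1.312 + (1.426 − 1)/19.95 = 1.334
NF = 10 log₁₀(1.334) = 1.25 dB

1.25 dB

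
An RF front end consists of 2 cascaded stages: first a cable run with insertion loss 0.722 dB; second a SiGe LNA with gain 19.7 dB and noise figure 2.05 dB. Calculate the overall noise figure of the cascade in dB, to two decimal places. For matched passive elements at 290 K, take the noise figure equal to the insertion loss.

Convert to linear (a loss of L dB is a gain of −L dB): F_i = 10^(NF_i/10), G_i = 10^(G_i,dB/10)
  Stage 1: F_1 = 10^(0.722/10) = 1.181, G_1 = 10^(−0.722/10) = 0.8468
  Stage 2: F_2 = 10^(2.05/10) = 1.603, G_2 = 10^(19.7/10) = 93.33
Friis cascade:
  F = 1.181 + (1.603 − 1)/0.8468 = 1.893
NF = 10 log₁₀(1.893) = 2.77 dB

2.77 dB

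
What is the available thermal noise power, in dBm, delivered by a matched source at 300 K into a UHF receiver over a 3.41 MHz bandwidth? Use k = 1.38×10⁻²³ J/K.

P_n = kTB = 1.38×10⁻²³ × 300 × 3.41×10⁶ = 1.41×10⁻¹⁴ W
In dBm: 10 log₁₀(1.41×10⁻¹⁴ / 10⁻³) = −108.5 dBm

−108.5 dBm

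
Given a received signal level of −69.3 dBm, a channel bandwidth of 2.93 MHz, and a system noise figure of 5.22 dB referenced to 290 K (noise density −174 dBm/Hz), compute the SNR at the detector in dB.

Noise floor: N = −174 + 10 log₁₀(B) + NF
10 log₁₀(2.93×10⁶) = 64.67 dB
N = −174 + 64.67 + 5.22 = −104.11 dBm
SNR = P_sig − N = −69.3 − (−104.11) = 34.81 dB → 34.8 dB

34.8 dB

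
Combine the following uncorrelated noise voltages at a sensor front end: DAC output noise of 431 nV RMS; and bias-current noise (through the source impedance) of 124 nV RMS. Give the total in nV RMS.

448 nV

Uncorrelated sources add in power (mean-square): V_tot = √(ΣV_i²)
V_tot = √[(4.31×10⁻⁷)² + (1.24×10⁻⁷)²] = 4.48×10⁻⁷ V = 448 nV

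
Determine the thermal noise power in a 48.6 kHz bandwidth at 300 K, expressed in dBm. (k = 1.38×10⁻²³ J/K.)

−127.0 dBm

P_n = kTB = 1.38×10⁻²³ × 300 × 4.86×10⁴ = 2.01×10⁻¹⁶ W
In dBm: 10 log₁₀(2.01×10⁻¹⁶ / 10⁻³) = −127.0 dBm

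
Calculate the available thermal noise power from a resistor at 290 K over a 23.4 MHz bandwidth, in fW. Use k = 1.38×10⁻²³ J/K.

93.6 fW

P_n = kTB = 1.38×10⁻²³ × 290 × 2.34×10⁷ = 9.36×10⁻¹⁴ W = 93.6 fW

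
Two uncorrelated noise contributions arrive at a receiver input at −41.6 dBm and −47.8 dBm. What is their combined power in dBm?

Convert to linear, add, convert back:
P₁ = 6.92×10⁻⁸ W, P₂ = 1.66×10⁻⁸ W
P_tot = 8.58×10⁻⁸ W → 10 log₁₀(P_tot / 10⁻³) = −40.7 dBm

−40.7 dBm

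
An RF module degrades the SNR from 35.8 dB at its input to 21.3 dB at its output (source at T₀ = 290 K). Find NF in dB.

NF (dB) = SNR_in(dB) − SNR_out(dB) when the source is at T₀
NF = 35.8 − 21.3 = 14.5 dB

14.5 dB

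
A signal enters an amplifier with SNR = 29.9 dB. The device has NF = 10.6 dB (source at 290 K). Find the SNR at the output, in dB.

19.3 dB

By definition F = SNR_in/SNR_out, so in dB: SNR_out = SNR_in − NF
SNR_out = 29.9 − 10.6 = 19.3 dB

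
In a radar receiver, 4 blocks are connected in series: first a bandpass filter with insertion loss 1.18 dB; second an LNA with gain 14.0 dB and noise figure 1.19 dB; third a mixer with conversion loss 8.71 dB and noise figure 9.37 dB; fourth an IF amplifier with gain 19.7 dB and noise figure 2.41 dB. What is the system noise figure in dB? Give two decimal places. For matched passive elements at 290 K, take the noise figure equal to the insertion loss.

Convert to linear (a loss of L dB is a gain of −L dB): F_i = 10^(NF_i/10), G_i = 10^(G_i,dB/10)
  Stage 1: F_1 = 10^(1.18/10) = 1.312, G_1 = 10^(−1.18/10) = 0.7621
  Stage 2: F_2 = 10^(1.19/10) = 1.315, G_2 = 10^(14.0/10) = 25.12
  Stage 3: F_3 = 10^(9.37/10) = 8.650, G_3 = 10^(−8.71/10) = 0.1346
  Stage 4: F_4 = 10^(2.41/10) = 1.742, G_4 = 10^(19.7/10) = 93.33
Friis cascade:
  F = 1.312 + (1.315 − 1)/0.7621 + (8.650 − 1)/19.14 + (1.742 − 1)/2.576 = 2.413
NF = 10 log₁₀(2.413) = 3.83 dB

3.83 dB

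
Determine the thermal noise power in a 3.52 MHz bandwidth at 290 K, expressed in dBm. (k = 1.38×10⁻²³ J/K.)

−108.5 dBm

P_n = kTB = 1.38×10⁻²³ × 290 × 3.52×10⁶ = 1.41×10⁻¹⁴ W
In dBm: 10 log₁₀(1.41×10⁻¹⁴ / 10⁻³) = −108.5 dBm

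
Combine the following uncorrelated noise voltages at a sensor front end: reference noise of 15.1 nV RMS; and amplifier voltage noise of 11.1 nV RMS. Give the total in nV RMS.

18.7 nV

Uncorrelated sources add in power (mean-square): V_tot = √(ΣV_i²)
V_tot = √[(1.51×10⁻⁸)² + (1.11×10⁻⁸)²] = 1.87×10⁻⁸ V = 18.7 nV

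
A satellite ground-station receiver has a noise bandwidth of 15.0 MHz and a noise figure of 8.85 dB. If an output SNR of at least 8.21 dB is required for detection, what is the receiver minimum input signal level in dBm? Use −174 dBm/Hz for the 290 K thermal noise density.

−85.2 dBm

Sensitivity = −174 + 10 log₁₀(B) + NF + SNR_min
= −174 + 71.76 + 8.85 + 8.21
= −85.18 dBm → −85.2 dBm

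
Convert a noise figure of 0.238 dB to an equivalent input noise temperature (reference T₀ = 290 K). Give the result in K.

F = 10^(0.238/10) = 1.05633
T_e = (F − 1)·T₀ = (1.05633 − 1) × 290 = 16.3 K

16.3 K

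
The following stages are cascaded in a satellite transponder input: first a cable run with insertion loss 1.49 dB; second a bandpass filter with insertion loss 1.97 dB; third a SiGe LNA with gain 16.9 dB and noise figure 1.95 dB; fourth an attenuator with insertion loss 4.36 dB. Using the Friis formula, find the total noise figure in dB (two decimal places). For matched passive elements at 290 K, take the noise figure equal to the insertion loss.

5.51 dB

Convert to linear (a loss of L dB is a gain of −L dB): F_i = 10^(NF_i/10), G_i = 10^(G_i,dB/10)
  Stage 1: F_1 = 10^(1.49/10) = 1.409, G_1 = 10^(−1.49/10) = 0.7096
  Stage 2: F_2 = 10^(1.97/10) = 1.574, G_2 = 10^(−1.97/10) = 0.6353
  Stage 3: F_3 = 10^(1.95/10) = 1.567, G_3 = 10^(16.9/10) = 48.98
  Stage 4: F_4 = 10^(4.36/10) = 2.729, G_4 = 10^(−4.36/10) = 0.3664
Friis cascade:
  F = 1.409 + (1.574 − 1)/0.7096 + (1.567 − 1)/0.4508 + (2.729 − 1)/22.08 = 3.554
NF = 10 log₁₀(3.554) = 5.51 dB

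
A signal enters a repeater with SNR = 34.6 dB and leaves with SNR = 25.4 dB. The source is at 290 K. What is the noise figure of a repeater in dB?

NF (dB) = SNR_in(dB) − SNR_out(dB) when the source is at T₀
NF = 34.6 − 25.4 = 9.2 dB

9.2 dB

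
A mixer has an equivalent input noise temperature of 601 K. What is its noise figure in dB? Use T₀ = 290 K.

F = 1 + T_e/T₀ = 1 + 601/290 = 3.07241
NF = 10 log₁₀(3.07241) = 4.87 dB

4.87 dB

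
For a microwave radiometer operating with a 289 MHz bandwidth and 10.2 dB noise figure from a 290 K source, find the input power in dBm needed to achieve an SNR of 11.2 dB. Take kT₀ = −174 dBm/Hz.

Sensitivity = −174 + 10 log₁₀(B) + NF + SNR_min
= −174 + 84.61 + 10.2 + 11.2
= −67.99 dBm → −68.0 dBm

−68.0 dBm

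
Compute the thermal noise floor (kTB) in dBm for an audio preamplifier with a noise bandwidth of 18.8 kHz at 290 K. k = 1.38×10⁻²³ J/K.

P_n = kTB = 1.38×10⁻²³ × 290 × 1.88×10⁴ = 7.52×10⁻¹⁷ W
In dBm: 10 log₁₀(7.52×10⁻¹⁷ / 10⁻³) = −131.2 dBm

−131.2 dBm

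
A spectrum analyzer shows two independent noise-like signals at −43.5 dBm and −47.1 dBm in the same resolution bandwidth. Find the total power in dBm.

Convert to linear, add, convert back:
P₁ = 4.47×10⁻⁸ W, P₂ = 1.95×10⁻⁸ W
P_tot = 6.42×10⁻⁸ W → 10 log₁₀(P_tot / 10⁻³) = −41.9 dBm

−41.9 dBm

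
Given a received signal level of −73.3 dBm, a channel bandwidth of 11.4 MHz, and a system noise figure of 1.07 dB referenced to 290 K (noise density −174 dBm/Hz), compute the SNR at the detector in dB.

Noise floor: N = −174 + 10 log₁₀(B) + NF
10 log₁₀(1.14×10⁷) = 70.57 dB
N = −174 + 70.57 + 1.07 = −102.36 dBm
SNR = P_sig − N = −73.3 − (−102.36) = 29.06 dB → 29.1 dB

29.1 dB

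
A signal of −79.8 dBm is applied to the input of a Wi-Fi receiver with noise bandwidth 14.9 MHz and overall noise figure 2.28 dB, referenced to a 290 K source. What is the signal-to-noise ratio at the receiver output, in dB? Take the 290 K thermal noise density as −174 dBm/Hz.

20.2 dB

Noise floor: N = −174 + 10 log₁₀(B) + NF
10 log₁₀(1.49×10⁷) = 71.73 dB
N = −174 + 71.73 + 2.28 = −99.99 dBm
SNR = P_sig − N = −79.8 − (−99.99) = 20.19 dB → 20.2 dB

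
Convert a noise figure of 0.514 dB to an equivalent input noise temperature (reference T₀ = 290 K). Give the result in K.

F = 10^(0.514/10) = 1.12564
T_e = (F − 1)·T₀ = (1.12564 − 1) × 290 = 36.4 K

36.4 K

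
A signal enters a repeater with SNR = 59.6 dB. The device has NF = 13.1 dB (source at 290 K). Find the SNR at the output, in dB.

46.5 dB

By definition F = SNR_in/SNR_out, so in dB: SNR_out = SNR_in − NF
SNR_out = 59.6 − 13.1 = 46.5 dB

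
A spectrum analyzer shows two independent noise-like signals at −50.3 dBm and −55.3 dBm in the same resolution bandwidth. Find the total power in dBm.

Convert to linear, add, convert back:
P₁ = 9.33×10⁻⁹ W, P₂ = 2.95×10⁻⁹ W
P_tot = 1.23×10⁻⁸ W → 10 log₁₀(P_tot / 10⁻³) = −49.1 dBm

−49.1 dBm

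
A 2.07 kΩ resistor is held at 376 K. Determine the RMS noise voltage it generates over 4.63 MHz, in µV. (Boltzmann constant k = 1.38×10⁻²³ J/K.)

V_n = √(4kTRB)
4kTRB = 4 × 1.38×10⁻²³ × 376 × 2.07×10³ × 4.63×10⁶ = 1.99×10⁻¹⁰ V²
V_n = √(1.99×10⁻¹⁰) = 1.41×10⁻⁵ V = 14.1 µV

14.1 µV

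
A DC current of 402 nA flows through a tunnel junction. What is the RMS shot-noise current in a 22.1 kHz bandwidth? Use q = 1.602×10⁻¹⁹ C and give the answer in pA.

53.4 pA

I_n = √(2qI·B)
2qI·B = 2 × 1.602×10⁻¹⁹ × 4.02×10⁻⁷ × 2.21×10⁴ = 2.85×10⁻²¹ A²
I_n = √(2.85×10⁻²¹) = 5.34×10⁻¹¹ A = 53.4 pA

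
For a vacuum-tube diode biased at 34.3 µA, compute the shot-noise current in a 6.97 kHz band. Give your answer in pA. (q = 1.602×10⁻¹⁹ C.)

I_n = √(2qI·B)
2qI·B = 2 × 1.602×10⁻¹⁹ × 3.43×10⁻⁵ × 6.97×10³ = 7.66×10⁻²⁰ A²
I_n = √(7.66×10⁻²⁰) = 2.77×10⁻¹⁰ A = 277 pA

277 pA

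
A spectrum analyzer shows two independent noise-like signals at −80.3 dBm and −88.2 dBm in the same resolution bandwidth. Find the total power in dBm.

−79.6 dBm

Convert to linear, add, convert back:
P₁ = 9.33×10⁻¹² W, P₂ = 1.51×10⁻¹² W
P_tot = 1.08×10⁻¹¹ W → 10 log₁₀(P_tot / 10⁻³) = −79.6 dBm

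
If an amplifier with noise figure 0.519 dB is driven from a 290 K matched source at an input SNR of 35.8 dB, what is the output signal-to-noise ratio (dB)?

35.281 dB

By definition F = SNR_in/SNR_out, so in dB: SNR_out = SNR_in − NF
SNR_out = 35.8 − 0.519 = 35.281 dB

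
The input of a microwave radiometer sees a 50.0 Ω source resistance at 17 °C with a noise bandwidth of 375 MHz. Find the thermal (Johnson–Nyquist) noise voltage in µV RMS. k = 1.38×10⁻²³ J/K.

17.3 µV

T = 17 °C + 273.15 = 290.15 K
V_n = √(4kTRB)
4kTRB = 4 × 1.38×10⁻²³ × 290.15 × 5.00×10¹ × 3.75×10⁸ = 3.00×10⁻¹⁰ V²
V_n = √(3.00×10⁻¹⁰) = 1.73×10⁻⁵ V = 17.3 µV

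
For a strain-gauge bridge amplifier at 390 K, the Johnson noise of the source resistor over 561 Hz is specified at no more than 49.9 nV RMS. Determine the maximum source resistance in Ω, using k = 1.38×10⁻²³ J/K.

Johnson–Nyquist: V_n = √(4kTRB) ⇒ R = V_n² / (4kTB)
4kTB = 4 × 1.38×10⁻²³ × 390 × 5.61×10² = 1.21×10⁻¹⁷
R = (4.99×10⁻⁸)² / 1.21×10⁻¹⁷ = 2.06×10² Ω = 206 Ω

206 Ω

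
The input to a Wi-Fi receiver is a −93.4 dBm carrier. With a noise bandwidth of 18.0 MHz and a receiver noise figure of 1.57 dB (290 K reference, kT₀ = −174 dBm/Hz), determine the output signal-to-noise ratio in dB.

Noise floor: N = −174 + 10 log₁₀(B) + NF
10 log₁₀(1.80×10⁷) = 72.55 dB
N = −174 + 72.55 + 1.57 = −99.88 dBm
SNR = P_sig − N = −93.4 − (−99.88) = 6.48 dB → 6.5 dB

6.5 dB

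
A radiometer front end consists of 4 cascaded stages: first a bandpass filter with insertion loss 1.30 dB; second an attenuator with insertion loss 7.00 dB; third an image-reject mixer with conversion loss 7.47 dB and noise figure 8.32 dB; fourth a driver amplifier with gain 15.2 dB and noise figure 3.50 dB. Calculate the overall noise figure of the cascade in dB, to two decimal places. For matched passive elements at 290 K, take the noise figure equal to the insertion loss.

Convert to linear (a loss of L dB is a gain of −L dB): F_i = 10^(NF_i/10), G_i = 10^(G_i,dB/10)
  Stage 1: F_1 = 10^(1.30/10) = 1.349, G_1 = 10^(−1.30/10) = 0.7413
  Stage 2: F_2 = 10^(7.00/10) = 5.012, G_2 = 10^(−7.00/10) = 0.1995
  Stage 3: F_3 = 10^(8.32/10) = 6.792, G_3 = 10^(−7.47/10) = 0.1791
  Stage 4: F_4 = 10^(3.50/10) = 2.239, G_4 = 10^(15.2/10) = 33.11
Friis cascade:
  F = 1.349 + (5.012 − 1)/0.7413 + (6.792 − 1)/0.1479 + (2.239 − 1)/0.02649 = 92.69
NF = 10 log₁₀(92.69) = 19.67 dB

19.67 dB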